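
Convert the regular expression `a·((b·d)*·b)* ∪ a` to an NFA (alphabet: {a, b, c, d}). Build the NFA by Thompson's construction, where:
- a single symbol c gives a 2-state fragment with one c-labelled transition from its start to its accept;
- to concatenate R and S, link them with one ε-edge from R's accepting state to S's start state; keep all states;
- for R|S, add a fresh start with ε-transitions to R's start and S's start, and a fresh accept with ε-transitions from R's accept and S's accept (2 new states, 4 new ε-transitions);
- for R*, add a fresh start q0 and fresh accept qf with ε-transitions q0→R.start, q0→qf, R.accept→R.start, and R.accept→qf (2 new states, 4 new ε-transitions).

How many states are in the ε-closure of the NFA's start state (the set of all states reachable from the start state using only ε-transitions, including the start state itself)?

3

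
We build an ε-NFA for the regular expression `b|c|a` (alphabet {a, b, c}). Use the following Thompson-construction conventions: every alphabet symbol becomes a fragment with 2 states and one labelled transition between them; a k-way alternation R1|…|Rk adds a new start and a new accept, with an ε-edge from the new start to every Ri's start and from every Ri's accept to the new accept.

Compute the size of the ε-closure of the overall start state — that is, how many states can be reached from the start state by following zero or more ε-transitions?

4

Let C(F) = |ε-closure(F.start)| within fragment F, and note whether F accepts ε. Symbol fragments have C = 1 and do not accept ε. Then:
  b|c|a : C = 1 + 1 + 1 + 1 = 4 (the new accept is not ε-reachable since no branch accepts ε)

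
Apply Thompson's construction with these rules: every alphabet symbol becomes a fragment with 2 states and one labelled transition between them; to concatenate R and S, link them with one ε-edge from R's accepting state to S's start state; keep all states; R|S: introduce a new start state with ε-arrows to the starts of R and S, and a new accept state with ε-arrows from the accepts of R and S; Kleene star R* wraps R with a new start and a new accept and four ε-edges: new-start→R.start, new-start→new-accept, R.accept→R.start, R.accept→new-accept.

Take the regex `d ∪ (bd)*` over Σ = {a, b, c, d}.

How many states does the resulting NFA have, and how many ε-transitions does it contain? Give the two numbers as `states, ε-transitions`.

10, 9

Per subexpression:
Each of the 3 symbol leaves contributes 2 states and 0 ε-transitions.
  bd → 4 states, 1 ε-transition
  (bd)* → 6 states, 5 ε-transitions
  d ∪ (bd)* → 10 states, 9 ε-transitions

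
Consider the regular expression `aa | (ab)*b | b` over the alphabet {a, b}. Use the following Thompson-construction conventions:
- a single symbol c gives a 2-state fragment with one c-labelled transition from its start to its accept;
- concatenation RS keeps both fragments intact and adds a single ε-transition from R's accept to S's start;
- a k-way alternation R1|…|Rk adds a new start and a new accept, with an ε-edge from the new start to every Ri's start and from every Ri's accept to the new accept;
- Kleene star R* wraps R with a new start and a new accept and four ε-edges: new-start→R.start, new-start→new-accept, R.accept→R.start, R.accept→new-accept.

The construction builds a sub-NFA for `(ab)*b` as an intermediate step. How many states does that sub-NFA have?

8

Fragment for `(ab)*b`:
Each of the 3 symbol leaves contributes a 2-state fragment.
  ab : 4 states
  (ab)* : 6 states
  (ab)*b : 8 states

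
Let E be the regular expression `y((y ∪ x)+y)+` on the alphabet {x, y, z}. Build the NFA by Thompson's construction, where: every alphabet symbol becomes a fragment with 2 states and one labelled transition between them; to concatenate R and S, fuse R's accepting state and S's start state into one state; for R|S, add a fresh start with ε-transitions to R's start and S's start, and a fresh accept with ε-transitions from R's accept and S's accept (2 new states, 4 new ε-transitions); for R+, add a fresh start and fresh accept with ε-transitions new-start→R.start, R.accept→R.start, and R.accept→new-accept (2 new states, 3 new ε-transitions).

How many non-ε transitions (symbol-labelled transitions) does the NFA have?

4

Building bottom-up:
Each of the 4 symbol leaves contributes exactly 1 symbol transition.
  y ∪ x = 2 symbol transitions
  (y ∪ x)+ = 2 symbol transitions
  (y ∪ x)+y = 3 symbol transitions
  ((y ∪ x)+y)+ = 3 symbol transitions
  y((y ∪ x)+y)+ = 4 symbol transitions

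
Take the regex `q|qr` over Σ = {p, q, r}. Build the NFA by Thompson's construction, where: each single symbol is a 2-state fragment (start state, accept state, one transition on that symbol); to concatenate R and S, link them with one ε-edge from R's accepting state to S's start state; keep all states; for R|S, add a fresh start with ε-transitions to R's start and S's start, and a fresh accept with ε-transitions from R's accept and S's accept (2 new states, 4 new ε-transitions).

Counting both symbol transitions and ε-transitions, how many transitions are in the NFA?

By structural recursion:
Each of the 3 symbol leaves contributes 1 transition (1 symbol, 0 ε).
  qr = 3 transitions (2 symbol, 1 ε)
  q|qr = 8 transitions (3 symbol, 5 ε)

8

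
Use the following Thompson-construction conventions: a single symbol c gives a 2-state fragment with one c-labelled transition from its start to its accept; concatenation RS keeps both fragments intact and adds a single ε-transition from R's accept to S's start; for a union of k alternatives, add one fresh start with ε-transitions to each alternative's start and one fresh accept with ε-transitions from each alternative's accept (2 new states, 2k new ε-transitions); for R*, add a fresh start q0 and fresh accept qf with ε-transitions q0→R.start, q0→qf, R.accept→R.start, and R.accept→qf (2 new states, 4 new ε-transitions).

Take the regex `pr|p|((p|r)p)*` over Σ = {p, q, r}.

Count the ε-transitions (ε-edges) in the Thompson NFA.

Building bottom-up:
Each of the 6 symbol leaves contributes 0 ε-transitions.
  pr = 1 ε-transition
  p|r = 4 ε-transitions
  (p|r)p = 5 ε-transitions
  ((p|r)p)* = 9 ε-transitions
  pr|p|((p|r)p)* = 16 ε-transitions

16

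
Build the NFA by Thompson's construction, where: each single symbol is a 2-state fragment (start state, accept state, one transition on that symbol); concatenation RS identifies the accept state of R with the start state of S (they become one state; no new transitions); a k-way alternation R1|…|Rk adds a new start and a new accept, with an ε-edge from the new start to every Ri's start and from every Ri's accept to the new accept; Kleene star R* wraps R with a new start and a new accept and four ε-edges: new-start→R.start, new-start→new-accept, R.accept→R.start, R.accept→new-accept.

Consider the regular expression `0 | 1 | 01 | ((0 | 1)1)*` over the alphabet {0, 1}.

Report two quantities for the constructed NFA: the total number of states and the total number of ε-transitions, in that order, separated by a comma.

Bottom-up over the parse tree:
Each of the 7 symbol leaves contributes 2 states and 0 ε-transitions.
  01 : 3 states, 0 ε-transitions
  0 | 1 : 6 states, 4 ε-transitions
  (0 | 1)1 : 7 states, 4 ε-transitions
  ((0 | 1)1)* : 9 states, 8 ε-transitions
  0 | 1 | 01 | ((0 | 1)1)* : 18 states, 16 ε-transitions

18, 16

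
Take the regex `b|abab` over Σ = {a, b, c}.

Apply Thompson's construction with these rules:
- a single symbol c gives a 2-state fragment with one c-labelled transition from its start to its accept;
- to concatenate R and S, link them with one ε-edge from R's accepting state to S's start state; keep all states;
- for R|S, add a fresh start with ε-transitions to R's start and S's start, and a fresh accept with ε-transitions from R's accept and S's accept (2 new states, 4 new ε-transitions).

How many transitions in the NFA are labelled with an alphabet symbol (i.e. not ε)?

5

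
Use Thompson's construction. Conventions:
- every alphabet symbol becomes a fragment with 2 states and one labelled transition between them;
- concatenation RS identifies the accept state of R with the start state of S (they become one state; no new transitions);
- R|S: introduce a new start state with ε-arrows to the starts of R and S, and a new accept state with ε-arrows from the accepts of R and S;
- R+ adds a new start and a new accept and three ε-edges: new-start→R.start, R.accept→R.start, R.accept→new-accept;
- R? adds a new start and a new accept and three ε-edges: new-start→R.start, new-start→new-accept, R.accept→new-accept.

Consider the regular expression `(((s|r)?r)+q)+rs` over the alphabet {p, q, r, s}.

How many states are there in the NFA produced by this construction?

16

Building bottom-up:
Each of the 6 symbol leaves contributes a 2-state fragment.
  s|r → 6 states
  (s|r)? → 8 states
  (s|r)?r → 9 states
  ((s|r)?r)+ → 11 states
  ((s|r)?r)+q → 12 states
  (((s|r)?r)+q)+ → 14 states
  (((s|r)?r)+q)+rs → 16 states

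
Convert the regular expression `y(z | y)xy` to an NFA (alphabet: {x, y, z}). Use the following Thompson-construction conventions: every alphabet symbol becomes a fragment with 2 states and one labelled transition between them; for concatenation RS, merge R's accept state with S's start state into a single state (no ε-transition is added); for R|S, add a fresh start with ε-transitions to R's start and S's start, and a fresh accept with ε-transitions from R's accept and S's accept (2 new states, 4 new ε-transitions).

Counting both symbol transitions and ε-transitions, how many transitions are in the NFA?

9

By structural recursion:
Each of the 5 symbol leaves contributes 1 transition (1 symbol, 0 ε).
  z | y — 6 transitions (2 symbol, 4 ε)
  y(z | y)xy — 9 transitions (5 symbol, 4 ε)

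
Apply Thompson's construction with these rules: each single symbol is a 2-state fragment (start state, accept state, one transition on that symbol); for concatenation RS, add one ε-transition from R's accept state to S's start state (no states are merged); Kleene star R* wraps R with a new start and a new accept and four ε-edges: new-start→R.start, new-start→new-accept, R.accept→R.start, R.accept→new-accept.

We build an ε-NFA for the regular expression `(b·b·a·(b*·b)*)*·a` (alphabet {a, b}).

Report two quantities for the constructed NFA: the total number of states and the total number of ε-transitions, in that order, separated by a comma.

18, 17

Per subexpression:
Each of the 6 symbol leaves contributes 2 states and 0 ε-transitions.
  b* → 4 states, 4 ε-transitions
  b*·b → 6 states, 5 ε-transitions
  (b*·b)* → 8 states, 9 ε-transitions
  b·b·a·(b*·b)* → 14 states, 12 ε-transitions
  (b·b·a·(b*·b)*)* → 16 states, 16 ε-transitions
  (b·b·a·(b*·b)*)*·a → 18 states, 17 ε-transitions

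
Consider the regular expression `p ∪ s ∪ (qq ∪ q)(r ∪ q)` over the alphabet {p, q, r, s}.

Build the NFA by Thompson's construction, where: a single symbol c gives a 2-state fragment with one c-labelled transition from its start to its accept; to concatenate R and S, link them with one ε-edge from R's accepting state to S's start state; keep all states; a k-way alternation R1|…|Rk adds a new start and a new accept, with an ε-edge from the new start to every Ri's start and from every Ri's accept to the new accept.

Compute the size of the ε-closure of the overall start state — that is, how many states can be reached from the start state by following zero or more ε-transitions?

6

Let C(F) = |ε-closure(F.start)| within fragment F, and note whether F accepts ε. Symbol fragments have C = 1 and do not accept ε. Then:
  qq → |closure| equals the left operand's closure size = 1 (its accept is not ε-reachable, so the closure stops there)
  qq ∪ q → |closure| = 1 + 1 + 1 = 3 (the new accept is not ε-reachable since no branch accepts ε)
  r ∪ q → |closure| = 1 + 1 + 1 = 3 (the new accept is not ε-reachable since no branch accepts ε)
  (qq ∪ q)(r ∪ q) → |closure| equals the left operand's closure size = 3 (its accept is not ε-reachable, so the closure stops there)
  p ∪ s ∪ (qq ∪ q)(r ∪ q) → new start ε-reaches every alternative's start; none of them accept ε, so the new accept is not reached: |closure| = 1 + 1 + 1 + 3 = 6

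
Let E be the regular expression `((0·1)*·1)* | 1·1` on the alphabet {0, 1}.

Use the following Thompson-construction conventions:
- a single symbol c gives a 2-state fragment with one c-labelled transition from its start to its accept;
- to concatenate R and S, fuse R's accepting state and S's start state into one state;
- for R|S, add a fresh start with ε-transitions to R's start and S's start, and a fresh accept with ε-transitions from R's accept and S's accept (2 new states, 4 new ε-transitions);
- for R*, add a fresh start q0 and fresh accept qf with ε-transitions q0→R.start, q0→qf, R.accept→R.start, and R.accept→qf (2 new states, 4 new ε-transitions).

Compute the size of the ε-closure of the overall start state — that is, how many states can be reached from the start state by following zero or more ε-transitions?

Work bottom-up. For each fragment F, track |ε-closure(F.start)| and whether F's accept lies in that closure (i.e. whether F accepts ε). A single-symbol fragment has closure size 1 and does not accept ε.
  0·1 → C equals the left operand's closure size = 1 (its accept is not ε-reachable, so the closure stops there)
  (0·1)* → the star's fresh start ε-reaches both the body's start and the fresh accept: C = 2 + 1 = 3
  (0·1)*·1 → C = 3 + (1−1) = 3 (closure spills across the concat boundary because the left factor accepts ε)
  ((0·1)*·1)* → C = 1 (new start) + 3 (body) + 1 (new accept) = 5
  1·1 → same as the first factor's closure: C = 1
  ((0·1)*·1)* | 1·1 → new start ε-reaches every alternative's start; at least one alternative accepts ε, so the union's new accept is reached too: C = 1 + 5 + 1 + 1 = 8

8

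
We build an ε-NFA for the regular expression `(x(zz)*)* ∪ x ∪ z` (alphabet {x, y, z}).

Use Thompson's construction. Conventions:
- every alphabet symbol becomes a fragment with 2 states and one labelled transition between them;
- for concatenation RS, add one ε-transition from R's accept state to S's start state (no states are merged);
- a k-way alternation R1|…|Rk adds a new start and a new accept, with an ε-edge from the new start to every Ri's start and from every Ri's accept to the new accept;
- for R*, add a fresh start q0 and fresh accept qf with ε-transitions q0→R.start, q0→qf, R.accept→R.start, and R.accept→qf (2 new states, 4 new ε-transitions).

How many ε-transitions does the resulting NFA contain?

16

Building bottom-up:
Each of the 5 symbol leaves contributes 0 ε-transitions.
  zz — 1 ε-transition
  (zz)* — 5 ε-transitions
  x(zz)* — 6 ε-transitions
  (x(zz)*)* — 10 ε-transitions
  (x(zz)*)* ∪ x ∪ z — 16 ε-transitions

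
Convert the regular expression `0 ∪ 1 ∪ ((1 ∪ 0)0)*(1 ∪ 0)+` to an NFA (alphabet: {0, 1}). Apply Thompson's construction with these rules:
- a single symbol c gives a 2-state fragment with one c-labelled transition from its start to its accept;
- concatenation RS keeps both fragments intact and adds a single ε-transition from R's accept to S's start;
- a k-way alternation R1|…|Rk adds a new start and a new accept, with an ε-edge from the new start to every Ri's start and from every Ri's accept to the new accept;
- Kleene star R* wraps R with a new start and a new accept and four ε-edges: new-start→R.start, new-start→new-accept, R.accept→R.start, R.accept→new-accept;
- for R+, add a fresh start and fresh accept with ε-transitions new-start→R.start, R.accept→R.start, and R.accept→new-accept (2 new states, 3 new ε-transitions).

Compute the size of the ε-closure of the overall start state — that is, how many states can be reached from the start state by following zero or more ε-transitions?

12

Work bottom-up. For each fragment F, track |ε-closure(F.start)| and whether F's accept lies in that closure (i.e. whether F accepts ε). A single-symbol fragment has closure size 1 and does not accept ε.
  1 ∪ 0 : new start ε-reaches every alternative's start; none of them accept ε, so the new accept is not reached: C = 1 + 1 + 1 = 3
  (1 ∪ 0)0 : C equals the left operand's closure size = 3 (its accept is not ε-reachable, so the closure stops there)
  ((1 ∪ 0)0)* : C = 1 (new start) + 3 (body) + 1 (new accept) = 5
  1 ∪ 0 : new start ε-reaches every alternative's start; none of them accept ε, so the new accept is not reached: C = 1 + 1 + 1 = 3
  (1 ∪ 0)+ : new start ε-reaches only the body's start; the new accept needs a symbol first: C = 1 + 3 = 4
  ((1 ∪ 0)0)*(1 ∪ 0)+ : the left operand accepts ε, so the closure extends into the next operand (via the concat ε-link); C = 5 + 4 = 9
  0 ∪ 1 ∪ ((1 ∪ 0)0)*(1 ∪ 0)+ : new start ε-reaches every alternative's start; none of them accept ε, so the new accept is not reached: C = 1 + 1 + 1 + 9 = 12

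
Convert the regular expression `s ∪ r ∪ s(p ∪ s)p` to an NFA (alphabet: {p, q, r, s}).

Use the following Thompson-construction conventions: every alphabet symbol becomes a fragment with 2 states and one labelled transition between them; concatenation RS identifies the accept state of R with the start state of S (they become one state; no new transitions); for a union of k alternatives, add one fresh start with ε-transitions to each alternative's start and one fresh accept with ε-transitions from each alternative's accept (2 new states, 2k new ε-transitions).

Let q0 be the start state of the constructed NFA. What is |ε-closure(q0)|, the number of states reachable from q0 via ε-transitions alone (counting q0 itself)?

4

Compute the ε-closure size of each fragment's start state recursively; a symbol fragment's start has no outgoing ε-edge, so its closure is just itself (size 1).
  p ∪ s : new start ε-reaches every alternative's start; none of them accept ε, so the new accept is not reached: C = 1 + 1 + 1 = 3
  s(p ∪ s)p : same as the first factor's closure: C = 1
  s ∪ r ∪ s(p ∪ s)p : new start ε-reaches every alternative's start; none of them accept ε, so the new accept is not reached: C = 1 + 1 + 1 + 1 = 4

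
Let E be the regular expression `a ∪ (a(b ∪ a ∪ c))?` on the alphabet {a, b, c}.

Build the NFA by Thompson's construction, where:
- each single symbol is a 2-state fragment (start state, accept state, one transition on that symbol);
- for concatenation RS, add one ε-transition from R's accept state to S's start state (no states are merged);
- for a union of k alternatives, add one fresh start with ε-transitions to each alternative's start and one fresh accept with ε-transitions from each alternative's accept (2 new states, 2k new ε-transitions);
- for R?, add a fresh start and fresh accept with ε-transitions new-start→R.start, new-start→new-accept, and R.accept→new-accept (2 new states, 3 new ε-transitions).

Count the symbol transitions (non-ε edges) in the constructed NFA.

5

Per subexpression:
Each of the 5 symbol leaves contributes exactly 1 symbol transition.
  b ∪ a ∪ c — 3 symbol transitions
  a(b ∪ a ∪ c) — 4 symbol transitions
  (a(b ∪ a ∪ c))? — 4 symbol transitions
  a ∪ (a(b ∪ a ∪ c))? — 5 symbol transitions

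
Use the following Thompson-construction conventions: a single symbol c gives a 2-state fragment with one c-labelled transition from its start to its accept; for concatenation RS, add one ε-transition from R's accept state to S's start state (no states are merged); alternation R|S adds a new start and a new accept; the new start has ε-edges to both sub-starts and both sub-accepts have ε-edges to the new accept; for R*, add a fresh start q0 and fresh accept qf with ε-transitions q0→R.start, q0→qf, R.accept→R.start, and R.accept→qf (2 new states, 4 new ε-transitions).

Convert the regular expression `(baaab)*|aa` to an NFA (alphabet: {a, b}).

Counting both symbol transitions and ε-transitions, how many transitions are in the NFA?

Per subexpression:
Each of the 7 symbol leaves contributes 1 transition (1 symbol, 0 ε).
  baaab → 9 transitions (5 symbol, 4 ε)
  (baaab)* → 13 transitions (5 symbol, 8 ε)
  aa → 3 transitions (2 symbol, 1 ε)
  (baaab)*|aa → 20 transitions (7 symbol, 13 ε)

20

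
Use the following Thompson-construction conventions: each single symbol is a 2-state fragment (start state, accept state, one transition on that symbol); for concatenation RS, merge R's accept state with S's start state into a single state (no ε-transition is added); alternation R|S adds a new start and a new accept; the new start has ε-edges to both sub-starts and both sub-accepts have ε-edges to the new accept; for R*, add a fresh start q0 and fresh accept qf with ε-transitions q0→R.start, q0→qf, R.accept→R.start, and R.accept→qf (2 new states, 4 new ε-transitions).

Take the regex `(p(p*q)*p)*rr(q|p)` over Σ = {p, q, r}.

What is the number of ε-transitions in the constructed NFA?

Per subexpression:
Each of the 8 symbol leaves contributes 0 ε-transitions.
  p* = 4 ε-transitions
  p*q = 4 ε-transitions
  (p*q)* = 8 ε-transitions
  p(p*q)*p = 8 ε-transitions
  (p(p*q)*p)* = 12 ε-transitions
  q|p = 4 ε-transitions
  (p(p*q)*p)*rr(q|p) = 16 ε-transitions

16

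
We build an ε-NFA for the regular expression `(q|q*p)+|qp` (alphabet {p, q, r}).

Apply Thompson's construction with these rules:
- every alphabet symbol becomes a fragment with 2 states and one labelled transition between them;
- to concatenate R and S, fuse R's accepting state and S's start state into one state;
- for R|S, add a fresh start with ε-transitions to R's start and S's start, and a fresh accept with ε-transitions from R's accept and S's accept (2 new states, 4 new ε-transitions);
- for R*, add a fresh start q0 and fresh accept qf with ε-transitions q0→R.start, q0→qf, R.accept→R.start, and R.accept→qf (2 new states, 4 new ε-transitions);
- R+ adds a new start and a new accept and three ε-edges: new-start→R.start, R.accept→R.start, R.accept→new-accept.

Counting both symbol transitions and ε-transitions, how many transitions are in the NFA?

20

Per subexpression:
Each of the 5 symbol leaves contributes 1 transition (1 symbol, 0 ε).
  q* : 5 transitions (1 symbol, 4 ε)
  q*p : 6 transitions (2 symbol, 4 ε)
  q|q*p : 11 transitions (3 symbol, 8 ε)
  (q|q*p)+ : 14 transitions (3 symbol, 11 ε)
  qp : 2 transitions (2 symbol, 0 ε)
  (q|q*p)+|qp : 20 transitions (5 symbol, 15 ε)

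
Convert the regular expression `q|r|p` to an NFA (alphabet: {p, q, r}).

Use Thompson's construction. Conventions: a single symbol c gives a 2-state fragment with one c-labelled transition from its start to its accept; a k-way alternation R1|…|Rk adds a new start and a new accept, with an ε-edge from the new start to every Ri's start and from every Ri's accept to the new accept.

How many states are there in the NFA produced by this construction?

Building bottom-up:
Each of the 3 symbol leaves contributes a 2-state fragment.
  q|r|p — 8 states

8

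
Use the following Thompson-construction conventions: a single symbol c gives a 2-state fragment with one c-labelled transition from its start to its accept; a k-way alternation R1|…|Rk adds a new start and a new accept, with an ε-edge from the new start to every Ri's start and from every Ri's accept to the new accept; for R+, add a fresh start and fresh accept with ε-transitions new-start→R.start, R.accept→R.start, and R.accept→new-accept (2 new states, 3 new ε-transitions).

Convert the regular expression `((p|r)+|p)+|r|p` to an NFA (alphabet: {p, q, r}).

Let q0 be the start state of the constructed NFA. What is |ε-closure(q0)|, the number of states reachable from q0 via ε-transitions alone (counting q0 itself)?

10

Work bottom-up. For each fragment F, track |ε-closure(F.start)| and whether F's accept lies in that closure (i.e. whether F accepts ε). A single-symbol fragment has closure size 1 and does not accept ε.
  p|r → C = 1 + 1 + 1 = 3 (the new accept is not ε-reachable since no branch accepts ε)
  (p|r)+ → new start ε-reaches only the body's start; the new accept needs a symbol first: C = 1 + 3 = 4
  (p|r)+|p → new start ε-reaches every alternative's start; none of them accept ε, so the new accept is not reached: C = 1 + 4 + 1 = 6
  ((p|r)+|p)+ → new start ε-reaches only the body's start; the new accept needs a symbol first: C = 1 + 6 = 7
  ((p|r)+|p)+|r|p → C = 1 + 7 + 1 + 1 = 10 (the new accept is not ε-reachable since no branch accepts ε)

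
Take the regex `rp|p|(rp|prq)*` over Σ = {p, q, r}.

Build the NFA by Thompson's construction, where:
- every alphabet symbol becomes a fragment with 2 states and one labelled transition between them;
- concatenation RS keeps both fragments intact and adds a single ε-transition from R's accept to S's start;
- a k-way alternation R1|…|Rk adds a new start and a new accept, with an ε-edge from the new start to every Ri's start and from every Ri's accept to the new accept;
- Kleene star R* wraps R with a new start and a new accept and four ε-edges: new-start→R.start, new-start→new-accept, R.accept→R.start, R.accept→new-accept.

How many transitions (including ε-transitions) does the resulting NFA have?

26

Per subexpression:
Each of the 8 symbol leaves contributes 1 transition (1 symbol, 0 ε).
  rp = 3 transitions (2 symbol, 1 ε)
  rp = 3 transitions (2 symbol, 1 ε)
  prq = 5 transitions (3 symbol, 2 ε)
  rp|prq = 12 transitions (5 symbol, 7 ε)
  (rp|prq)* = 16 transitions (5 symbol, 11 ε)
  rp|p|(rp|prq)* = 26 transitions (8 symbol, 18 ε)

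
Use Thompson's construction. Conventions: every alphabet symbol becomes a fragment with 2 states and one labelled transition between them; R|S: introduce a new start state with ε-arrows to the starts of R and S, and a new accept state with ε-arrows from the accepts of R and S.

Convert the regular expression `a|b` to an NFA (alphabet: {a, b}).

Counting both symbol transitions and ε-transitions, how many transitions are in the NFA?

6

By structural recursion:
Each of the 2 symbol leaves contributes 1 transition (1 symbol, 0 ε).
  a|b = 6 transitions (2 symbol, 4 ε)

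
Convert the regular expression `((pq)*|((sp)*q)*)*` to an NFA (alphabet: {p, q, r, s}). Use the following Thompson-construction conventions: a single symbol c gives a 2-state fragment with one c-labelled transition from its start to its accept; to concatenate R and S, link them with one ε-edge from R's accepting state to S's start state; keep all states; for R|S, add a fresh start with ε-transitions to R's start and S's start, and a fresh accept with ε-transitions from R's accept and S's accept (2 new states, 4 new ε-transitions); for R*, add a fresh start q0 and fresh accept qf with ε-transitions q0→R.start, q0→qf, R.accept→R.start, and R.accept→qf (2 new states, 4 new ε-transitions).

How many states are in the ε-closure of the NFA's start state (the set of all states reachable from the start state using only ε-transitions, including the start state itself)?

13

Compute the ε-closure size of each fragment's start state recursively; a symbol fragment's start has no outgoing ε-edge, so its closure is just itself (size 1).
  pq → C equals the left operand's closure size = 1 (its accept is not ε-reachable, so the closure stops there)
  (pq)* → C = 1 (new start) + 1 (body) + 1 (new accept) = 3
  sp → same as the first factor's closure: C = 1
  (sp)* → C = 1 (new start) + 1 (body) + 1 (new accept) = 3
  (sp)*q → the left operand accepts ε, so the closure extends into the next operand (via the concat ε-link); C = 3 + 1 = 4
  ((sp)*q)* → C = 1 (new start) + 4 (body) + 1 (new accept) = 6
  (pq)*|((sp)*q)* → C = 1 (new start) + (3 + 6) + 1 (new accept, since some branch ε-reaches its own accept) = 11
  ((pq)*|((sp)*q)*)* → C = 1 (new start) + 11 (body) + 1 (new accept) = 13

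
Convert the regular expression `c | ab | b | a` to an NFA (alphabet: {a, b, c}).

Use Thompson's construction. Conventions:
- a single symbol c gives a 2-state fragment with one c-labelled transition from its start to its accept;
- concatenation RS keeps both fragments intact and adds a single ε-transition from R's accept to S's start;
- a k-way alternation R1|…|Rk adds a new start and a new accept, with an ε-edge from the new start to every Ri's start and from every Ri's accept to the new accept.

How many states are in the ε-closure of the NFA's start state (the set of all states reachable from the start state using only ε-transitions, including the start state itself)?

5

Work bottom-up. For each fragment F, track |ε-closure(F.start)| and whether F's accept lies in that closure (i.e. whether F accepts ε). A single-symbol fragment has closure size 1 and does not accept ε.
  ab : same as the first factor's closure: |ε-closure| = 1
  c | ab | b | a : |ε-closure| = 1 + 1 + 1 + 1 + 1 = 5 (the new accept is not ε-reachable since no branch accepts ε)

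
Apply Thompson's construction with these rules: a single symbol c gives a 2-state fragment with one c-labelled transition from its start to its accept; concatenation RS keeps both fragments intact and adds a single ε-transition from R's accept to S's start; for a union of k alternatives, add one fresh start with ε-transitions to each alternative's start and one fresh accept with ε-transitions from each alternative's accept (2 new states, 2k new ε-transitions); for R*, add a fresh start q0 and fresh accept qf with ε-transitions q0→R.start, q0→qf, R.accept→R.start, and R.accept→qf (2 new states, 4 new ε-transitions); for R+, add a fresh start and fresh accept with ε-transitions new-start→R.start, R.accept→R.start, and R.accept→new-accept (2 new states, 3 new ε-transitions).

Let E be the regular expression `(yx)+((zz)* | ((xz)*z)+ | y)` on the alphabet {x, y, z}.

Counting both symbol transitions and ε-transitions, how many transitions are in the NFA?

By structural recursion:
Each of the 8 symbol leaves contributes 1 transition (1 symbol, 0 ε).
  yx = 3 transitions (2 symbol, 1 ε)
  (yx)+ = 6 transitions (2 symbol, 4 ε)
  zz = 3 transitions (2 symbol, 1 ε)
  (zz)* = 7 transitions (2 symbol, 5 ε)
  xz = 3 transitions (2 symbol, 1 ε)
  (xz)* = 7 transitions (2 symbol, 5 ε)
  (xz)*z = 9 transitions (3 symbol, 6 ε)
  ((xz)*z)+ = 12 transitions (3 symbol, 9 ε)
  (zz)* | ((xz)*z)+ | y = 26 transitions (6 symbol, 20 ε)
  (yx)+((zz)* | ((xz)*z)+ | y) = 33 transitions (8 symbol, 25 ε)

33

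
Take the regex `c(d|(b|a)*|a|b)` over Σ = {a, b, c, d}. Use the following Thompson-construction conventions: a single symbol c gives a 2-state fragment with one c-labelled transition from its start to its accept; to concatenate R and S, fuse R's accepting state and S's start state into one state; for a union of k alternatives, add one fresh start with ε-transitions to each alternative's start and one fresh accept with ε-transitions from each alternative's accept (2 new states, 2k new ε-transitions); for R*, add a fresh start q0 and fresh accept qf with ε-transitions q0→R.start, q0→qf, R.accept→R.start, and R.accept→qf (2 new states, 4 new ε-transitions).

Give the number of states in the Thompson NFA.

Per subexpression:
Each of the 6 symbol leaves contributes a 2-state fragment.
  b|a : 6 states
  (b|a)* : 8 states
  d|(b|a)*|a|b : 16 states
  c(d|(b|a)*|a|b) : 17 states

17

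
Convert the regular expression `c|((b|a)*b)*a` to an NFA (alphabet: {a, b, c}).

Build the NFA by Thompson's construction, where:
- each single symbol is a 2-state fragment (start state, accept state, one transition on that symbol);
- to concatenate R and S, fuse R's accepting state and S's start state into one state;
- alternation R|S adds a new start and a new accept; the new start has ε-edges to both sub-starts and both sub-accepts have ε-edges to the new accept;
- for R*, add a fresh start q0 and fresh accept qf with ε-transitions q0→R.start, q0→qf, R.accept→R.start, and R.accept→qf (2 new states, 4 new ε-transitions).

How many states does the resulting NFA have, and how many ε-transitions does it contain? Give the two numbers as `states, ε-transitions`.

Building bottom-up:
Each of the 5 symbol leaves contributes 2 states and 0 ε-transitions.
  b|a → 6 states, 4 ε-transitions
  (b|a)* → 8 states, 8 ε-transitions
  (b|a)*b → 9 states, 8 ε-transitions
  ((b|a)*b)* → 11 states, 12 ε-transitions
  ((b|a)*b)*a → 12 states, 12 ε-transitions
  c|((b|a)*b)*a → 16 states, 16 ε-transitions

16, 16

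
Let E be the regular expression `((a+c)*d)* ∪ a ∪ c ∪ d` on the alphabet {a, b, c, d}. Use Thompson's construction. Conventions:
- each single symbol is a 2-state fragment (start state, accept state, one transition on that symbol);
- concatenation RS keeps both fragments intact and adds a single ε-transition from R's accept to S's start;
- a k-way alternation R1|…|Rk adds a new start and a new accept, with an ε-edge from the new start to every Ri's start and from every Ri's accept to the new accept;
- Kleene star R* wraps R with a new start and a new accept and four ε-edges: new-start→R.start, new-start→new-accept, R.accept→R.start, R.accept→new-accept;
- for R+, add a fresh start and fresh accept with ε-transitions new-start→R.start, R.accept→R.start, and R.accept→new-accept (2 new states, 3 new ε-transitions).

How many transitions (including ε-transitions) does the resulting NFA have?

Building bottom-up:
Each of the 6 symbol leaves contributes 1 transition (1 symbol, 0 ε).
  a+ : 4 transitions (1 symbol, 3 ε)
  a+c : 6 transitions (2 symbol, 4 ε)
  (a+c)* : 10 transitions (2 symbol, 8 ε)
  (a+c)*d : 12 transitions (3 symbol, 9 ε)
  ((a+c)*d)* : 16 transitions (3 symbol, 13 ε)
  ((a+c)*d)* ∪ a ∪ c ∪ d : 27 transitions (6 symbol, 21 ε)

27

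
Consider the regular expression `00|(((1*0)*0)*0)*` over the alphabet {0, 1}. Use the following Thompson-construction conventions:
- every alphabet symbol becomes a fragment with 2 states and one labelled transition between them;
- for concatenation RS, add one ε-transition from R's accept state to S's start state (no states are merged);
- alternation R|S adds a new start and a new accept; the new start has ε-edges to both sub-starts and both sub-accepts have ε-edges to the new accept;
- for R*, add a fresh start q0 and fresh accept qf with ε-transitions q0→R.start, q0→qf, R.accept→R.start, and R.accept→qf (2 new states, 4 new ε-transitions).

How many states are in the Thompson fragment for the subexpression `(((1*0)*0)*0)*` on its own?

16

Fragment for `(((1*0)*0)*0)*`:
Each of the 4 symbol leaves contributes a 2-state fragment.
  1* = 4 states
  1*0 = 6 states
  (1*0)* = 8 states
  (1*0)*0 = 10 states
  ((1*0)*0)* = 12 states
  ((1*0)*0)*0 = 14 states
  (((1*0)*0)*0)* = 16 states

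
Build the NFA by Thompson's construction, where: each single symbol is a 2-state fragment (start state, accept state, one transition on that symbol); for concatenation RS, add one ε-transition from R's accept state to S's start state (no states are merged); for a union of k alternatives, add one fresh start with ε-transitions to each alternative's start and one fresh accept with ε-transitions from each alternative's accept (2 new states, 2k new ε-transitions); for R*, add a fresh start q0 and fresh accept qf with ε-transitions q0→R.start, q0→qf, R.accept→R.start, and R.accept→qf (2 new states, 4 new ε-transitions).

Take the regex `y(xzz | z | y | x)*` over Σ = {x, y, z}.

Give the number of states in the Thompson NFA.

Recursing over subexpressions:
Each of the 7 symbol leaves contributes a 2-state fragment.
  xzz — 6 states
  xzz | z | y | x — 14 states
  (xzz | z | y | x)* — 16 states
  y(xzz | z | y | x)* — 18 states

18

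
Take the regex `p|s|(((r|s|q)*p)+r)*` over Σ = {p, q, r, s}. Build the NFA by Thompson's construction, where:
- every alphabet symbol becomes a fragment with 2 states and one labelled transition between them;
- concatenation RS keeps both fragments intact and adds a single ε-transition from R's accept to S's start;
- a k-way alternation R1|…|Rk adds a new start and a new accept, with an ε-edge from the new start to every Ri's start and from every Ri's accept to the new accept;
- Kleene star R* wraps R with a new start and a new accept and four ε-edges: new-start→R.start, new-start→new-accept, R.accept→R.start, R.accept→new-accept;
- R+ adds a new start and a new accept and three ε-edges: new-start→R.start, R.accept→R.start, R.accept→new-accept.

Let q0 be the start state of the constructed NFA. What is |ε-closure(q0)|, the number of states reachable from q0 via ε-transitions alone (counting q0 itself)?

14

Compute the ε-closure size of each fragment's start state recursively; a symbol fragment's start has no outgoing ε-edge, so its closure is just itself (size 1).
  r|s|q → new start ε-reaches every alternative's start; none of them accept ε, so the new accept is not reached: |ε-closure| = 1 + 1 + 1 + 1 = 4
  (r|s|q)* → the star's fresh start ε-reaches both the body's start and the fresh accept: |ε-closure| = 2 + 4 = 6
  (r|s|q)*p → |ε-closure| = 6 + 1 = 7 (closure spills across the concat boundary because the left factor accepts ε)
  ((r|s|q)*p)+ → |ε-closure| = 1 + 7 = 8 (the body doesn't accept ε, so the new accept is not reached)
  ((r|s|q)*p)+r → |ε-closure| equals the left operand's closure size = 8 (its accept is not ε-reachable, so the closure stops there)
  (((r|s|q)*p)+r)* → the star's fresh start ε-reaches both the body's start and the fresh accept: |ε-closure| = 2 + 8 = 10
  p|s|(((r|s|q)*p)+r)* → |ε-closure| = 1 (new start) + (1 + 1 + 10) + 1 (new accept, since some branch ε-reaches its own accept) = 14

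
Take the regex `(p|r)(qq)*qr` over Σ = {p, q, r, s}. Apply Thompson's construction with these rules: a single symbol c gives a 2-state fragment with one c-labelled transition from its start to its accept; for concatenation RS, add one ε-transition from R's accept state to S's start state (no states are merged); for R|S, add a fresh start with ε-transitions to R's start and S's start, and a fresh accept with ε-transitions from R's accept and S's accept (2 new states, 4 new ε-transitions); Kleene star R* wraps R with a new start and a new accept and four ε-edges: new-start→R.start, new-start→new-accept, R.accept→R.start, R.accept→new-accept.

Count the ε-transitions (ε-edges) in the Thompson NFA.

12

Bottom-up over the parse tree:
Each of the 6 symbol leaves contributes 0 ε-transitions.
  p|r = 4 ε-transitions
  qq = 1 ε-transition
  (qq)* = 5 ε-transitions
  (p|r)(qq)*qr = 12 ε-transitions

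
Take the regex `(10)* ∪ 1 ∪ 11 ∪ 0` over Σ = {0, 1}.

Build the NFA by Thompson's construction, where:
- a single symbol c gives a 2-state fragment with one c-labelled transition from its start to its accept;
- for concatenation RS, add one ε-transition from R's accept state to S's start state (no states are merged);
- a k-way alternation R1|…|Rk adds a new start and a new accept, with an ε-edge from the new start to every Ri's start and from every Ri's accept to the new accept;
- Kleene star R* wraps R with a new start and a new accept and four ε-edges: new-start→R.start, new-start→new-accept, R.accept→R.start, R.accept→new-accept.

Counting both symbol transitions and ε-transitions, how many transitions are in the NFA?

20

Per subexpression:
Each of the 6 symbol leaves contributes 1 transition (1 symbol, 0 ε).
  10 → 3 transitions (2 symbol, 1 ε)
  (10)* → 7 transitions (2 symbol, 5 ε)
  11 → 3 transitions (2 symbol, 1 ε)
  (10)* ∪ 1 ∪ 11 ∪ 0 → 20 transitions (6 symbol, 14 ε)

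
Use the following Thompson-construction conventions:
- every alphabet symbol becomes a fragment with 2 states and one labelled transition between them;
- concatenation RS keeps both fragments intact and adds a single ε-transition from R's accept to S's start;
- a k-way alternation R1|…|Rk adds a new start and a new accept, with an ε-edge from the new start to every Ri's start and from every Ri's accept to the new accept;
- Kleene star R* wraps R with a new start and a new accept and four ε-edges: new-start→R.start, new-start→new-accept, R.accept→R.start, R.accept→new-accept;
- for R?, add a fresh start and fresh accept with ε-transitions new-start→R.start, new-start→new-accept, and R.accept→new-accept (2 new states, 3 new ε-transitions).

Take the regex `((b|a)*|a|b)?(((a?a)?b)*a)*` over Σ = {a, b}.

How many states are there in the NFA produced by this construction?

Recursing over subexpressions:
Each of the 8 symbol leaves contributes a 2-state fragment.
  b|a = 6 states
  (b|a)* = 8 states
  (b|a)*|a|b = 14 states
  ((b|a)*|a|b)? = 16 states
  a? = 4 states
  a?a = 6 states
  (a?a)? = 8 states
  (a?a)?b = 10 states
  ((a?a)?b)* = 12 states
  ((a?a)?b)*a = 14 states
  (((a?a)?b)*a)* = 16 states
  ((b|a)*|a|b)?(((a?a)?b)*a)* = 32 states

32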